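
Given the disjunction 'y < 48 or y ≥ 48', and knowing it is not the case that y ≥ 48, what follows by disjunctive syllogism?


Disjunctive syllogism: P ∨ Q, ¬P ⊢ Q
Disjunction: y < 48 ∨ y ≥ 48
We know it is not the case that y ≥ 48.
By disjunctive syllogism, the other disjunct must be true.

y < 48


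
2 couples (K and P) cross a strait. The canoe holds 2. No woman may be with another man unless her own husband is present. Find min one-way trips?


Label couples K and P.
1. WK+WP → (far: WK,WP; near: HK,HP)
2. WK ←   (far: WP; near: HK,HP,WK)
3. HK+HP → (far: HK,HP,WP; near: WK)
4. HK ←   (far: HP,WP; near: HK,WK)  — HK returns, since WK is alone on near bank
5. HK+WK → (far: all four; near: empty)
Every state respects the constraint.
Minimum trips = 5

5


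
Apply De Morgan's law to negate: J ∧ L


De Morgan's law: ¬(P ∧ Q) ≡ ¬P ∨ ¬Q
¬(J ∧ L) = ¬J ∨ ¬L

¬J ∨ ¬L


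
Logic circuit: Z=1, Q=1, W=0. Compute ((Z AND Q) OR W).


Z AND Q = 1&1 = 1
1 OR 0 = 1

1


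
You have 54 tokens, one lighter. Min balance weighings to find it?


Each weighing has 3 outcomes (left heavy / balance / right heavy), so k weighings distinguish at most 3^k cases; splitting into three near-equal groups achieves this.
Need 3^k ≥ 54: 3^3 = 27 < 54 ≤ 3^4 = 81
k = ⌈log₃(54)⌉ = 4

4


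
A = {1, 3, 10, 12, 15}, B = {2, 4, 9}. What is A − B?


A = {1, 3, 10, 12, 15}
B = {2, 4, 9}
Operation: difference A − B
In A but not B: 1, 3, 10, 12, 15

{1, 3, 10, 12, 15}


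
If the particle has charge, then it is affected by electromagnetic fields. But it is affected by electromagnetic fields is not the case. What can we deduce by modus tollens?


Modus tollens: P → Q, ¬Q ⊢ ¬P
P: the particle has charge
Q: it is affected by electromagnetic fields
We have P → Q and Q is false.
By modus tollens, P must be false.

It is not the case that the particle has charge


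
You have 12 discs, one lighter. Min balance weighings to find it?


Each weighing has 3 outcomes (left heavy / balance / right heavy), so k weighings distinguish at most 3^k cases; splitting into three near-equal groups achieves this.
Need 3^k ≥ 12: 3^2 = 9 < 12 ≤ 3^3 = 27
k = ⌈log₃(12)⌉ = 3

3


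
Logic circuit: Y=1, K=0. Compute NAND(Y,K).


Y AND K = 0
NOT(0) = 1

1


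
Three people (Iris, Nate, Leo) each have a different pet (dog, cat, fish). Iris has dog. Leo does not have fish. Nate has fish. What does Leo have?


From clues:
  Iris → dog
  Nate → fish
By elimination, Leo gets the remaining.

cat


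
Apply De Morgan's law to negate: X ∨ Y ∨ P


De Morgan's law: ¬(P ∨ Q ∨ R) ≡ ¬P ∧ ¬Q ∧ ¬R
¬(X ∨ Y ∨ P) = ¬X ∧ ¬Y ∧ ¬P

¬X ∧ ¬Y ∧ ¬P


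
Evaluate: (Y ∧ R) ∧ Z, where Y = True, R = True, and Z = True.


Y = True, R = True, Z = True
Step 1: Y ∧ R = True AND True = True
Step 2: True ∧ Z = True AND True = True
AND is true only when ALL operands are true.

True


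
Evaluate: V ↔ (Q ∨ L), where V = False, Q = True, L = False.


V = False, Q = True, L = False
Step 1: Q ∨ L = True OR False = True
Step 2: V ↔ (True): true when both sides have same truth value.
Result: False ↔ True = False

False


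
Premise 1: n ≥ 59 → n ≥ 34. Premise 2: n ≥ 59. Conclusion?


Modus ponens: P → Q, P ⊢ Q
P: n ≥ 59
Q: n ≥ 34
We have P → Q and P is true.
By modus ponens, Q must be true.

n ≥ 34


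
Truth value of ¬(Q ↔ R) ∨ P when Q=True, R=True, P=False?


Q = True, R = True, P = False
Expression: ¬(Q ↔ R) ∨ P
Step 1: Q ↔ R = (True iff True) = True
Step 2: ¬(Q ↔ R) = NOT True = False
Step 3: (False) ∨ P = False OR False = False

False


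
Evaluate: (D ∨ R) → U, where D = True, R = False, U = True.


D = True, R = False, U = True
Step 1: D ∨ R = True OR False = True
Step 2: (True) → U: false only when antecedent=True and U=False.
Result: True

True


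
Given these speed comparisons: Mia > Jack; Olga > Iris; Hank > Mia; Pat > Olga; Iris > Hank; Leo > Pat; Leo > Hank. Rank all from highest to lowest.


Constraints: Mia > Jack; Olga > Iris; Hank > Mia; Pat > Olga; Iris > Hank; Leo > Pat; Leo > Hank
Method: at each step, the next-highest is the one remaining person who never appears on the smaller side of a constraint between remaining people.
  Step 1: remaining {Pat, Mia, Jack, Olga, Hank, Iris, Leo}; on the smaller side: {Pat, Mia, Jack, Olga, Hank, Iris} → Leo is next (Leo > Pat; Leo > Hank).
  Step 2: remaining {Pat, Mia, Jack, Olga, Hank, Iris}; on the smaller side: {Mia, Jack, Olga, Hank, Iris} → Pat is next (Pat > Olga).
  Step 3: remaining {Mia, Jack, Olga, Hank, Iris}; on the smaller side: {Mia, Jack, Hank, Iris} → Olga is next (Olga > Iris).
  Step 4: remaining {Mia, Jack, Hank, Iris}; on the smaller side: {Mia, Jack, Hank} → Iris is next (Iris > Hank).
  Step 5: remaining {Mia, Jack, Hank}; on the smaller side: {Mia, Jack} → Hank is next (Hank > Mia).
  Step 6: remaining {Mia, Jack}; on the smaller side: {Jack} → Mia is next (Mia > Jack).
  Step 7: only Jack remains → lowest.
Final ranking (highest to lowest):

Leo > Pat > Olga > Iris > Hank > Mia > Jack


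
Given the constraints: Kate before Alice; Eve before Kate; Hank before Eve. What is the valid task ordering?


Constraints: Kate before Alice; Eve before Kate; Hank before Eve
Method: repeatedly schedule the remaining task that has no remaining task required before it.
  Step 1: remaining {Eve, Hank, Alice, Kate}; every task except Hank still has a predecessor pending → schedule Hank.
  Step 2: remaining {Eve, Alice, Kate}; every task except Eve still has a predecessor pending → schedule Eve.
  Step 3: remaining {Alice, Kate}; every task except Kate still has a predecessor pending → schedule Kate.
  Step 4: only Alice remains → schedule Alice.
Resulting order:

Hank → Eve → Kate → Alice


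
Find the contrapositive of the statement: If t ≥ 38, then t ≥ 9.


Original: If t ≥ 38, then t ≥ 9
Contrapositive: If ¬Q, then ¬P
Negate Q: not (t ≥ 9)
Negate P: not (t ≥ 38)

If not (t ≥ 9), then not (t ≥ 38).


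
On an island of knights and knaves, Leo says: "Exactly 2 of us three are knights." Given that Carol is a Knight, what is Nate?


Leo claims exactly 2 knights among Leo, Carol, Nate.
Given: Carol is a Knight.

Case 1: Leo is a Knight (tells truth)
  Then exactly 2 of the three are knights.
  Counting Leo, Carol: 2 knight(s) so far. Need 0 more → Nate = Knave.
Case 2: Leo is a Knave (lies)
  Then the count is NOT 2.
  If Nate = Knight, count = 2 = 2 → claim would be true, contradicts lie.
  If Nate = Knave, count = 1 ≠ 2 → lie confirmed ✓

Nate is a Knave.

Knave


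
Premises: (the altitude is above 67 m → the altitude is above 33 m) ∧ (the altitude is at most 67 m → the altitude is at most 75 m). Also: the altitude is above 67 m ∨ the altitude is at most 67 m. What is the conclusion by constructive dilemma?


Constructive dilemma: (P → Q) ∧ (R → S), P ∨ R ⊢ Q ∨ S
Premise 1: the altitude is above 67 m → the altitude is above 33 m
Premise 2: the altitude is at most 67 m → the altitude is at most 75 m
Premise 3: the altitude is above 67 m ∨ the altitude is at most 67 m
Case 1: Assuming the altitude is above 67 m, then by Premise 1, the altitude is above 33 m.
Case 2: Assuming the altitude is at most 67 m, then by Premise 2, the altitude is at most 75 m.
Since one of the altitude is above 67 m or the altitude is at most 67 m must hold, we get the altitude is above 33 m or the altitude is at most 75 m.

The altitude is above 33 m or the altitude is at most 75 m.


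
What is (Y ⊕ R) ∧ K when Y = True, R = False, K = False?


Y = True, R = False, K = False
Step 1: Y ⊕ R = True XOR False = True
Step 2: True ∧ K = True AND False = False
XOR true when exactly one of Y,R is true; then AND with K.

False


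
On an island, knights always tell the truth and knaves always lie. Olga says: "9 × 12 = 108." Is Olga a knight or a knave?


Statement: "9 × 12 = 108."
Actual: 9 × 12 = 108
Claimed: 108
Statement is TRUE → Olga tells the truth → Knight

Knight


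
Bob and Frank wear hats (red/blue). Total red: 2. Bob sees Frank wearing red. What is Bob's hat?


Total red = 2, Frank = red
Red accounted for: 1
Remaining for Bob: 1
Bob's hat is red.

red


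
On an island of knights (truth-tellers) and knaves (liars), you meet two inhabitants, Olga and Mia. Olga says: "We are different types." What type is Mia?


Olga says: "We are different types."
Case 1: Olga is a Knight (truth-teller)
  Statement is true → they ARE different → Mia is a Knave
Case 2: Olga is a Knave (liar)
  Statement is false → they are NOT different → Mia is a Knave
In both cases, Mia is a Knave.

Knave


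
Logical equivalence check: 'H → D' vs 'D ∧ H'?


Expression 1: H → D
Expression 2: D ∧ H
Truth table (H D | Expr1 Expr2):
  T T |   T     T
  T F |   F     F
  F T |   T     F   ← differ
  F F |   T     F   ← differ
Counterexample: H=F, D=T gives Expr1 = T but Expr2 = F, so the expressions are NOT logically equivalent.

No


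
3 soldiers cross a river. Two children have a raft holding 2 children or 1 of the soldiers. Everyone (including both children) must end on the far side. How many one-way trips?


Per crossing of one of the soldiers: children→, one←, one of the soldiers→, one← = 4 trips
3 × 4 = 12, + 1 final children→ = 13
Minimum trips = 13

13


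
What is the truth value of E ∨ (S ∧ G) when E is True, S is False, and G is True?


E = True, S = False, G = True
Step 1: S ∧ G = False AND True = False
Step 2: E ∨ False = True OR False = True
AND evaluated first (higher precedence); then OR applied.

True


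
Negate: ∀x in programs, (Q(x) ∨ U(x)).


Original: ∀x (Q(x) ∨ U(x))
Rule: ¬∀→∃, ¬∃→∀, negate predicate.
Negation: ∃x (¬Q(x) ∧ ¬U(x))

∃x (¬Q(x) ∧ ¬U(x))


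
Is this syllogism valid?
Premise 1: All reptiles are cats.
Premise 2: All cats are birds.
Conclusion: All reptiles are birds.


Premise 1: All reptiles are cats.
Premise 2: All cats are birds.
Conclusion: All reptiles are birds.
Barbara syllogism (AAA-1): All A are B, All B are C → All A are C.
Middle term (cats) distributed in premise 2.

Valid


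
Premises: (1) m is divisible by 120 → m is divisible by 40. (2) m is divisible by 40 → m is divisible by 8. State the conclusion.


Hypothetical syllogism: P → Q, Q → R ⊢ P → R
Premise 1: m is divisible by 120 → m is divisible by 40
Premise 2: m is divisible by 40 → m is divisible by 8
Chain the implications: the middle term (m is divisible by 40) links the two.
Conclusion: If m is divisible by 120, then m is divisible by 8.

If m is divisible by 120, then m is divisible by 8.


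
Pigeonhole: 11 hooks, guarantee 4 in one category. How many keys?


Pigeonhole: to guarantee k in one of n categories, need (k-1)×n + 1.
k = 4, n = 11
Minimum = (4-1) × 11 + 1 = 3 × 11 + 1

34


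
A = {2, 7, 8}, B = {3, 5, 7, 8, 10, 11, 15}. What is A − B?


A = {2, 7, 8}
B = {3, 5, 7, 8, 10, 11, 15}
Operation: difference A − B
In A but not B: 2

{2}


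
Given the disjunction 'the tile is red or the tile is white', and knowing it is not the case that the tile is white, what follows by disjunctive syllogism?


Disjunctive syllogism: P ∨ Q, ¬P ⊢ Q
Disjunction: the tile is red ∨ the tile is white
We know it is not the case that the tile is white.
By disjunctive syllogism, the other disjunct must be true.

The tile is red


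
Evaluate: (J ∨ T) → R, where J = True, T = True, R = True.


J = True, T = True, R = True
Step 1: J ∨ T = True OR True = True
Step 2: (True) → R: false only when antecedent=True and R=False.
Result: True

True


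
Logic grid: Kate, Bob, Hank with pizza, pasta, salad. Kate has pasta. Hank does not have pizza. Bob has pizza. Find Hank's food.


From clues:
  Bob → pizza
  Kate → pasta
By elimination, Hank gets the remaining.

salad


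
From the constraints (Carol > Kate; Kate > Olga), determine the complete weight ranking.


Constraints: Carol > Kate; Kate > Olga
Method: at each step, the next-highest is the one remaining person who never appears on the smaller side of a constraint between remaining people.
  Step 1: remaining {Carol, Olga, Kate}; on the smaller side: {Olga, Kate} → Carol is next (Carol > Kate).
  Step 2: remaining {Olga, Kate}; on the smaller side: {Olga} → Kate is next (Kate > Olga).
  Step 3: only Olga remains → lowest.
Final ranking (highest to lowest):

Carol > Kate > Olga


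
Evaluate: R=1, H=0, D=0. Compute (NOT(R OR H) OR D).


R OR H = 1
NOT(1) = 0
0 OR 0 = 0

0


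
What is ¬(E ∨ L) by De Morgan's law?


De Morgan's law: ¬(P ∨ Q) ≡ ¬P ∧ ¬Q
¬(E ∨ L) = ¬E ∧ ¬L

¬E ∧ ¬L


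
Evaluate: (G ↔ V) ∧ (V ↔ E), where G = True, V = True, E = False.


G = True, V = True, E = False
Step 1: G ↔ V is true when G and V have the same value. Result: True
Step 2: V ↔ E is true when V and E have the same value. Result: False
Step 3: True ∧ False = False

False


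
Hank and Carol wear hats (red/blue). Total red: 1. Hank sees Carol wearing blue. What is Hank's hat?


Total red = 1, Carol = blue
Red accounted for: 0
Remaining for Hank: 1
Hank's hat is red.

red


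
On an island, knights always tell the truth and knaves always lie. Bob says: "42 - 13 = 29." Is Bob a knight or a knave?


Statement: "42 - 13 = 29."
Actual: 42 - 13 = 29
Claimed: 29
Statement is TRUE → Bob tells the truth → Knight

Knight


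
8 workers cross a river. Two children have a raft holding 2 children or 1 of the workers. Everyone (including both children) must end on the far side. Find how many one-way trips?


Per crossing of one of the workers: children→, one←, one of the workers→, one← = 4 trips
8 × 4 = 32, + 1 final children→ = 33
Minimum trips = 33

33


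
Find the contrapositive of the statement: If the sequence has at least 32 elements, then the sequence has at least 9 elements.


Original: If the sequence has at least 32 elements, then the sequence has at least 9 elements
Contrapositive: If ¬Q, then ¬P
Negate Q: not (the sequence has at least 9 elements)
Negate P: not (the sequence has at least 32 elements)

If not (the sequence has at least 9 elements), then not (the sequence has at least 32 elements).


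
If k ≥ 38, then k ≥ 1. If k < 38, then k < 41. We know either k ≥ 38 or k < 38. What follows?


Constructive dilemma: (P → Q) ∧ (R → S), P ∨ R ⊢ Q ∨ S
Premise 1: k ≥ 38 → k ≥ 1
Premise 2: k < 38 → k < 41
Premise 3: k ≥ 38 ∨ k < 38
Case 1: Assuming k ≥ 38, then by Premise 1, k ≥ 1.
Case 2: Assuming k < 38, then by Premise 2, k < 41.
Since one of k ≥ 38 or k < 38 must hold, we get k ≥ 1 or k < 41.

k ≥ 1 or k < 41.


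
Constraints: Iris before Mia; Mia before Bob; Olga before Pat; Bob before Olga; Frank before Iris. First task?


Constraints: Iris before Mia; Mia before Bob; Olga before Pat; Bob before Olga; Frank before Iris
The first task can have nothing scheduled before it, so it must never appear on the right of a 'before'.
Tasks appearing after some 'before': Mia, Bob, Pat, Olga, Iris.
The only task not in that list is Frank → it is first.

Frank


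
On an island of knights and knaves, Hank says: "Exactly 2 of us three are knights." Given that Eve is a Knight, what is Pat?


Hank claims exactly 2 knights among Hank, Eve, Pat.
Given: Eve is a Knight.

Case 1: Hank is a Knight (tells truth)
  Then exactly 2 of the three are knights.
  Counting Hank, Eve: 2 knight(s) so far. Need 0 more → Pat = Knave.
Case 2: Hank is a Knave (lies)
  Then the count is NOT 2.
  If Pat = Knight, count = 2 = 2 → claim would be true, contradicts lie.
  If Pat = Knave, count = 1 ≠ 2 → lie confirmed ✓

Pat is a Knave.

Knave


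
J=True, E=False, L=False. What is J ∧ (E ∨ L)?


J = True, E = False, L = False
Expression: J ∧ (E ∨ L)
Step 1: E ∨ L = False OR False = False
Step 2: J ∧ (False) = True AND False = False

False


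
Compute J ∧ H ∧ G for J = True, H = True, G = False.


J = True, H = True, G = False
Step 1: J ∧ H = True AND True = True
Step 2: (True) ∧ G = (True) AND False = False
AND is true only when ALL operands are true.

False


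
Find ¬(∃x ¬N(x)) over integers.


Original: ∃x ¬N(x)
Rule: ¬∀→∃, ¬∃→∀, negate predicate.
Negation: ∀x N(x)

∀x N(x)


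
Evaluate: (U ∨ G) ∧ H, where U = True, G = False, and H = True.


U = True, G = False, H = True
Step 1: U ∨ G = True OR False = True
Step 2: True ∧ H = True AND True = True
OR is true when at least one operand is true; AND requires both.

True


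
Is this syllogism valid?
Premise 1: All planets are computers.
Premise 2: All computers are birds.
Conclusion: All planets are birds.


Premise 1: All planets are computers.
Premise 2: All computers are birds.
Conclusion: All planets are birds.
Barbara syllogism (AAA-1): All A are B, All B are C → All A are C.
Middle term (computers) distributed in premise 2.

Valid


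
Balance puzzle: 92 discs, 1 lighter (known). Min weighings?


Each weighing has 3 outcomes (left heavy / balance / right heavy), so k weighings distinguish at most 3^k cases; splitting into three near-equal groups achieves this.
Need 3^k ≥ 92: 3^4 = 81 < 92 ≤ 3^5 = 243
k = ⌈log₃(92)⌉ = 5

5


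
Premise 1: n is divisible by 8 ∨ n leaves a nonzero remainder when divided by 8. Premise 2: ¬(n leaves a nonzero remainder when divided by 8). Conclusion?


Disjunctive syllogism: P ∨ Q, ¬P ⊢ Q
Disjunction: n is divisible by 8 ∨ n leaves a nonzero remainder when divided by 8
We know it is not the case that n leaves a nonzero remainder when divided by 8.
By disjunctive syllogism, the other disjunct must be true.

n is divisible by 8


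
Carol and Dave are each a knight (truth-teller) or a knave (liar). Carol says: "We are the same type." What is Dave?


Carol says: "We are the same type."
Case 1: Carol is a Knight (truth-teller)
  Statement is true → they ARE the same → Dave is also a Knight
Case 2: Carol is a Knave (liar)
  Statement is false → they are NOT the same → Dave is a Knight
In both cases, Dave is a Knight.

Knight


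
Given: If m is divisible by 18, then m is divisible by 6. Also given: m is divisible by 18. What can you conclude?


Modus ponens: P → Q, P ⊢ Q
P: m is divisible by 18
Q: m is divisible by 6
We have P → Q and P is true.
By modus ponens, Q must be true.

m is divisible by 6


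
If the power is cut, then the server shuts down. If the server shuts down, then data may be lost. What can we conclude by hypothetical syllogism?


Hypothetical syllogism: P → Q, Q → R ⊢ P → R
Premise 1: the power is cut → the server shuts down
Premise 2: the server shuts down → data may be lost
Chain the implications: the middle term (the server shuts down) links the two.
Conclusion: If the power is cut, then data may be lost.

If the power is cut, then data may be lost.


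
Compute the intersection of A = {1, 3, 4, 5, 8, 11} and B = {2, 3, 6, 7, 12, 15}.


A = {1, 3, 4, 5, 8, 11}
B = {2, 3, 6, 7, 12, 15}
Operation: intersection
Elements in both: 3

{3}


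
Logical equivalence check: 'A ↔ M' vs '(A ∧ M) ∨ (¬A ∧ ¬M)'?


Expression 1: A ↔ M
Expression 2: (A ∧ M) ∨ (¬A ∧ ¬M)
Truth table (A M | Expr1 Expr2):
  T T |   T     T
  T F |   F     F
  F T |   F     F
  F F |   T     T
All 4 rows agree, so the expressions are logically equivalent.

Yes


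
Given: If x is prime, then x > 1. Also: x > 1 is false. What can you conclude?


Modus tollens: P → Q, ¬Q ⊢ ¬P
P: x is prime
Q: x > 1
We have P → Q and Q is false.
By modus tollens, P must be false.

It is not the case that x is prime


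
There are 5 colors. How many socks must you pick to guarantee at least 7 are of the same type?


Pigeonhole: to guarantee k in one of n categories, need (k-1)×n + 1.
k = 7, n = 5
Minimum = (7-1) × 5 + 1 = 6 × 5 + 1

31


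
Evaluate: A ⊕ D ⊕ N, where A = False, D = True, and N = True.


A = False, D = True, N = True
Step 1: A ⊕ D = False XOR True = True
Step 2: True ⊕ N = True XOR True = False
XOR is true when an odd number of operands are true.

False


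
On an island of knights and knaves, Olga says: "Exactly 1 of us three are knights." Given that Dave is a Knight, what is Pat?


Olga claims exactly 1 knights among Olga, Dave, Pat.
Given: Dave is a Knight.

Case 1: Olga is a Knight (tells truth)
  Then exactly 1 of the three are knights.
  Counting Olga, Dave: 2 knight(s) so far. Need -1 more → impossible.
Case 2: Olga is a Knave (lies)
  Then the count is NOT 1.
  If Pat = Knave, count = 1 = 1 → claim would be true, contradicts lie.
  If Pat = Knight, count = 2 ≠ 1 → lie confirmed ✓

Pat is a Knight.

Knight


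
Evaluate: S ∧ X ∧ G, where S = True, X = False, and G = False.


S = True, X = False, G = False
Step 1: S ∧ X = True AND False = False
Step 2: (False) ∧ G = (False) AND False = False
AND is true only when ALL operands are true.

False


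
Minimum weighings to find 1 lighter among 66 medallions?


Each weighing has 3 outcomes (left heavy / balance / right heavy), so k weighings distinguish at most 3^k cases; splitting into three near-equal groups achieves this.
Need 3^k ≥ 66: 3^3 = 27 < 66 ≤ 3^4 = 81
k = ⌈log₃(66)⌉ = 4

4


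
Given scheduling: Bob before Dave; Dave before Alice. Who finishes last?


Constraints: Bob before Dave; Dave before Alice
The last task can have nothing scheduled after it, so it must never appear on the left of a 'before'.
Tasks appearing before some other task: Bob, Dave.
The only task not in that list is Alice → it is last.

Alice


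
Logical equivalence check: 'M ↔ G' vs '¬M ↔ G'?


Expression 1: M ↔ G
Expression 2: ¬M ↔ G
Truth table (M G | Expr1 Expr2):
  T T |   T     F   ← differ
  T F |   F     T   ← differ
  F T |   F     T   ← differ
  F F |   T     F   ← differ
Counterexample: M=T, G=T gives Expr1 = T but Expr2 = F, so the expressions are NOT logically equivalent.

No


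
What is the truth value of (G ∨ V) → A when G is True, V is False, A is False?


G = True, V = False, A = False
Step 1: G ∨ V = True OR False = True
Step 2: (True) → A: false only when antecedent=True and A=False.
Result: False

False


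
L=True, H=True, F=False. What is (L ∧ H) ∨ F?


L = True, H = True, F = False
Expression: (L ∧ H) ∨ F
Step 1: L ∧ H = True AND True = True
Step 2: (True) ∨ F = True OR False = True

True


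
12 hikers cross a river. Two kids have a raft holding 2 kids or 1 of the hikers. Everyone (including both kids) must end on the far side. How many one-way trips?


Per crossing of one of the hikers: kids→, one←, one of the hikers→, one← = 4 trips
12 × 4 = 48, + 1 final kids→ = 49
Minimum trips = 49

49


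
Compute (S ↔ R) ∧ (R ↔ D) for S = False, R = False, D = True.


S = False, R = False, D = True
Step 1: S ↔ R is true when S and R have the same value. Result: True
Step 2: R ↔ D is true when R and D have the same value. Result: False
Step 3: True ∧ False = False

False


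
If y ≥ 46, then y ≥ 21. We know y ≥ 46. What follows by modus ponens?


Modus ponens: P → Q, P ⊢ Q
P: y ≥ 46
Q: y ≥ 21
We have P → Q and P is true.
By modus ponens, Q must be true.

y ≥ 21


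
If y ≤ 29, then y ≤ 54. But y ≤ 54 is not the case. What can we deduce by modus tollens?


Modus tollens: P → Q, ¬Q ⊢ ¬P
P: y ≤ 29
Q: y ≤ 54
We have P → Q and Q is false.
By modus tollens, P must be false.

It is not the case that y ≤ 29


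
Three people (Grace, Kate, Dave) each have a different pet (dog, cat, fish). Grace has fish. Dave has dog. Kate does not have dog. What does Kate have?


From clues:
  Dave → dog
  Grace → fish
By elimination, Kate gets the remaining.

cat


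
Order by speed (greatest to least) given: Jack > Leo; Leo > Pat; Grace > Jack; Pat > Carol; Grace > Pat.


Constraints: Jack > Leo; Leo > Pat; Grace > Jack; Pat > Carol; Grace > Pat
Method: at each step, the next-highest is the one remaining person who never appears on the smaller side of a constraint between remaining people.
  Step 1: remaining {Carol, Grace, Leo, Pat, Jack}; on the smaller side: {Carol, Leo, Pat, Jack} → Grace is next (Grace > Jack; Grace > Pat).
  Step 2: remaining {Carol, Leo, Pat, Jack}; on the smaller side: {Carol, Leo, Pat} → Jack is next (Jack > Leo).
  Step 3: remaining {Carol, Leo, Pat}; on the smaller side: {Carol, Pat} → Leo is next (Leo > Pat).
  Step 4: remaining {Carol, Pat}; on the smaller side: {Carol} → Pat is next (Pat > Carol).
  Step 5: only Carol remains → lowest.
Final ranking (highest to lowest):

Grace > Jack > Leo > Pat > Carol


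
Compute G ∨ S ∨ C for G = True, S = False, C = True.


G = True, S = False, C = True
Step 1: G ∨ S = True OR False = True
Step 2: True ∨ C = True OR True = True
OR is true when at least one operand is true.

True


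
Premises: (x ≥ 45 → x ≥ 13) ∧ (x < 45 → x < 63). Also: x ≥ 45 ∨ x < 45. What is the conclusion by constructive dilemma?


Constructive dilemma: (P → Q) ∧ (R → S), P ∨ R ⊢ Q ∨ S
Premise 1: x ≥ 45 → x ≥ 13
Premise 2: x < 45 → x < 63
Premise 3: x ≥ 45 ∨ x < 45
Case 1: Assuming x ≥ 45, then by Premise 1, x ≥ 13.
Case 2: Assuming x < 45, then by Premise 2, x < 63.
Since one of x ≥ 45 or x < 45 must hold, we get x ≥ 13 or x < 63.

x ≥ 13 or x < 63.


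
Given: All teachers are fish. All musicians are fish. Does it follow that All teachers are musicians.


Premise 1: All teachers are fish.
Premise 2: All musicians are fish.
Conclusion: All teachers are musicians.
Fallacy: undistributed middle. fish is predicate in both.
Counterexample: teachers and musicians could be disjoint subsets of fish.

Invalid


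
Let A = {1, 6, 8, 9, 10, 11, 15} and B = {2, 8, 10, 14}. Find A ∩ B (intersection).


A = {1, 6, 8, 9, 10, 11, 15}
B = {2, 8, 10, 14}
Operation: intersection
Elements in both: 8, 10

{8, 10}


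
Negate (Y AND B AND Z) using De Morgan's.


De Morgan's law: ¬(P ∧ Q ∧ R) ≡ ¬P ∨ ¬Q ∨ ¬R
¬(Y ∧ B ∧ Z) = ¬Y ∨ ¬B ∨ ¬Z

¬Y ∨ ¬B ∨ ¬Z


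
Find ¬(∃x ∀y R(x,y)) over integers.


Original: ∃x ∀y R(x,y)
Rule: ¬∀→∃, ¬∃→∀, negate predicate.
Negation: ∀x ∃y ¬R(x,y)

∀x ∃y ¬R(x,y)


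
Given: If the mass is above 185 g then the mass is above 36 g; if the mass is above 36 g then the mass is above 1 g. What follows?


Hypothetical syllogism: P → Q, Q → R ⊢ P → R
Premise 1: the mass is above 185 g → the mass is above 36 g
Premise 2: the mass is above 36 g → the mass is above 1 g
Chain the implications: the middle term (the mass is above 36 g) links the two.
Conclusion: If the mass is above 185 g, then the mass is above 1 g.

If the mass is above 185 g, then the mass is above 1 g.


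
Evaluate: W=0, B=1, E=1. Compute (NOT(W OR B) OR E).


W OR B = 1
NOT(1) = 0
0 OR 1 = 1

1


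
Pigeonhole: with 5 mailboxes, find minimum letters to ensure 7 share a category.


Pigeonhole: to guarantee k in one of n categories, need (k-1)×n + 1.
k = 7, n = 5
Minimum = (7-1) × 5 + 1 = 6 × 5 + 1

31


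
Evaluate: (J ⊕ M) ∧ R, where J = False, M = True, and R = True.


J = False, M = True, R = True
Step 1: J ⊕ M = False XOR True = True
Step 2: True ∧ R = True AND True = True
XOR true when exactly one of J,M is true; then AND with R.

True


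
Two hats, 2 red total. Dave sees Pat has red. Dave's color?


Total red = 2, Pat = red
Red accounted for: 1
Remaining for Dave: 1
Dave's hat is red.

red


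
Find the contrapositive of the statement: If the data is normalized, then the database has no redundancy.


Original: If the data is normalized, then the database has no redundancy
Contrapositive: If ¬Q, then ¬P
Negate Q: not (the database has no redundancy)
Negate P: not (the data is normalized)

If not (the database has no redundancy), then not (the data is normalized).


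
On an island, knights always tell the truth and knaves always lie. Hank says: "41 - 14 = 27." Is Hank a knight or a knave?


Statement: "41 - 14 = 27."
Actual: 41 - 14 = 27
Claimed: 27
Statement is TRUE → Hank tells the truth → Knight

Knight


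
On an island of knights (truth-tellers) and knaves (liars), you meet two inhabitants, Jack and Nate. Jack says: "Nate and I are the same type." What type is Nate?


Jack says: "Nate and I are the same type."
Case 1: Jack is a Knight (truth-teller)
  Statement is true → they ARE the same → Nate is also a Knight
Case 2: Jack is a Knave (liar)
  Statement is false → they are NOT the same → Nate is a Knight
In both cases, Nate is a Knight.

Knight


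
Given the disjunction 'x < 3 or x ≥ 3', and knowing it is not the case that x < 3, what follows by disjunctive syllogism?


Disjunctive syllogism: P ∨ Q, ¬P ⊢ Q
Disjunction: x < 3 ∨ x ≥ 3
We know it is not the case that x < 3.
By disjunctive syllogism, the other disjunct must be true.

x ≥ 3


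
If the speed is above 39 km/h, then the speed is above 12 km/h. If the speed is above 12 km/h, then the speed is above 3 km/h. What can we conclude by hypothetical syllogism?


Hypothetical syllogism: P → Q, Q → R ⊢ P → R
Premise 1: the speed is above 39 km/h → the speed is above 12 km/h
Premise 2: the speed is above 12 km/h → the speed is above 3 km/h
Chain the implications: the middle term (the speed is above 12 km/h) links the two.
Conclusion: If the speed is above 39 km/h, then the speed is above 3 km/h.

If the speed is above 39 km/h, then the speed is above 3 km/h.


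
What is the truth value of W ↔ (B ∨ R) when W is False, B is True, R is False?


W = False, B = True, R = False
Step 1: B ∨ R = True OR False = True
Step 2: W ↔ (True): true when both sides have same truth value.
Result: False ↔ True = False

False


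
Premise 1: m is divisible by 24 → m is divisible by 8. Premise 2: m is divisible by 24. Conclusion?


Modus ponens: P → Q, P ⊢ Q
P: m is divisible by 24
Q: m is divisible by 8
We have P → Q and P is true.
By modus ponens, Q must be true.

m is divisible by 8


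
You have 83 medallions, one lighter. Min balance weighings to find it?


Each weighing has 3 outcomes (left heavy / balance / right heavy), so k weighings distinguish at most 3^k cases; splitting into three near-equal groups achieves this.
Need 3^k ≥ 83: 3^4 = 81 < 83 ≤ 3^5 = 243
k = ⌈log₃(83)⌉ = 5

5


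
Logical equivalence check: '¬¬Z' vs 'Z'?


Expression 1: ¬¬Z
Expression 2: Z
Truth table (Z | Expr1 Expr2):
  T |   T     T
  F |   F     F
All 2 rows agree, so the expressions are logically equivalent.

Yes


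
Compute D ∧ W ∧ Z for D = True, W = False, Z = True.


D = True, W = False, Z = True
Step 1: D ∧ W = True AND False = False
Step 2: (False) ∧ Z = (False) AND True = False
AND is true only when ALL operands are true.

False


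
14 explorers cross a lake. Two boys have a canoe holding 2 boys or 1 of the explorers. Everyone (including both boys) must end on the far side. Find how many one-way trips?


Per crossing of one of the explorers: boys→, one←, one of the explorers→, one← = 4 trips
14 × 4 = 56, + 1 final boys→ = 57
Minimum trips = 57

57


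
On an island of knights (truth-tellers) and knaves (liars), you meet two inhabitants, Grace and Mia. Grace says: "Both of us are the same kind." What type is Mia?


Grace says: "Both of us are the same kind."
Case 1: Grace is a Knight (truth-teller)
  Statement is true → they ARE the same → Mia is also a Knight
Case 2: Grace is a Knave (liar)
  Statement is false → they are NOT the same → Mia is a Knight
In both cases, Mia is a Knight.

Knight


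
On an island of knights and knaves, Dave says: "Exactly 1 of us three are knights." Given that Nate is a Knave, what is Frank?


Dave claims exactly 1 knights among Dave, Nate, Frank.
Given: Nate is a Knave.

Case 1: Dave is a Knight (tells truth)
  Then exactly 1 of the three are knights.
  Counting Dave, Nate: 1 knight(s) so far. Need 0 more → Frank = Knave.
Case 2: Dave is a Knave (lies)
  Then the count is NOT 1.
  If Frank = Knight, count = 1 = 1 → claim would be true, contradicts lie.
  If Frank = Knave, count = 0 ≠ 1 → lie confirmed ✓

Frank is a Knave.

Knave


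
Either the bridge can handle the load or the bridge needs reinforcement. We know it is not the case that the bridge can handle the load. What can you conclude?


Disjunctive syllogism: P ∨ Q, ¬P ⊢ Q
Disjunction: the bridge can handle the load ∨ the bridge needs reinforcement
We know it is not the case that the bridge can handle the load.
By disjunctive syllogism, the other disjunct must be true.

The bridge needs reinforcement


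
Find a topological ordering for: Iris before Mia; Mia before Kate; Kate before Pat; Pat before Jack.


Constraints: Iris before Mia; Mia before Kate; Kate before Pat; Pat before Jack
Method: repeatedly schedule the remaining task that has no remaining task required before it.
  Step 1: remaining {Kate, Iris, Pat, Jack, Mia}; every task except Iris still has a predecessor pending → schedule Iris.
  Step 2: remaining {Kate, Pat, Jack, Mia}; every task except Mia still has a predecessor pending → schedule Mia.
  Step 3: remaining {Kate, Pat, Jack}; every task except Kate still has a predecessor pending → schedule Kate.
  Step 4: remaining {Pat, Jack}; every task except Pat still has a predecessor pending → schedule Pat.
  Step 5: only Jack remains → schedule Jack.
Resulting order:

Iris → Mia → Kate → Pat → Jack


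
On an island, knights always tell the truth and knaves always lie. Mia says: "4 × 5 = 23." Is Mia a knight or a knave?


Statement: "4 × 5 = 23."
Actual: 4 × 5 = 20
Claimed: 23
Statement is FALSE → Mia lies → Knave

Knave


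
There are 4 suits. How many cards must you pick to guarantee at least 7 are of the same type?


Pigeonhole: to guarantee k in one of n categories, need (k-1)×n + 1.
k = 7, n = 4
Minimum = (7-1) × 4 + 1 = 6 × 4 + 1

25


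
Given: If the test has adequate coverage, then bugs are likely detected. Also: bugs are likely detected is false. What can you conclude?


Modus tollens: P → Q, ¬Q ⊢ ¬P
P: the test has adequate coverage
Q: bugs are likely detected
We have P → Q and Q is false.
By modus tollens, P must be false.

It is not the case that the test has adequate coverage


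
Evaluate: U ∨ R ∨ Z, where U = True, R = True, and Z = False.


U = True, R = True, Z = False
Step 1: U ∨ R = True OR True = True
Step 2: True ∨ Z = True OR False = True
OR is true when at least one operand is true.

True


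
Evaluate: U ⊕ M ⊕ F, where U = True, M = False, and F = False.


U = True, M = False, F = False
Step 1: U ⊕ M = True XOR False = True
Step 2: True ⊕ F = True XOR False = True
XOR is true when an odd number of operands are true.

True


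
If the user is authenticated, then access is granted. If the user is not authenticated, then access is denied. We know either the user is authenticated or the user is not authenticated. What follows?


Constructive dilemma: (P → Q) ∧ (R → S), P ∨ R ⊢ Q ∨ S
Premise 1: the user is authenticated → access is granted
Premise 2: the user is not authenticated → access is denied
Premise 3: the user is authenticated ∨ the user is not authenticated
Case 1: Assuming the user is authenticated, then by Premise 1, access is granted.
Case 2: Assuming the user is not authenticated, then by Premise 2, access is denied.
Since one of the user is authenticated or the user is not authenticated must hold, we get access is granted or access is denied.

Access is granted or access is denied.


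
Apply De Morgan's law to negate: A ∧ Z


De Morgan's law: ¬(P ∧ Q) ≡ ¬P ∨ ¬Q
¬(A ∧ Z) = ¬A ∨ ¬Z

¬A ∨ ¬Z


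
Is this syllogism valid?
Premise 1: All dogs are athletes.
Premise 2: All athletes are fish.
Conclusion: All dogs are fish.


Premise 1: All dogs are athletes.
Premise 2: All athletes are fish.
Conclusion: All dogs are fish.
Barbara syllogism (AAA-1): All A are B, All B are C → All A are C.
Middle term (athletes) distributed in premise 2.

Valid


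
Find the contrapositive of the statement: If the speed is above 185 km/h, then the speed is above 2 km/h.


Original: If the speed is above 185 km/h, then the speed is above 2 km/h
Contrapositive: If ¬Q, then ¬P
Negate Q: not (the speed is above 2 km/h)
Negate P: not (the speed is above 185 km/h)

If not (the speed is above 2 km/h), then not (the speed is above 185 km/h).


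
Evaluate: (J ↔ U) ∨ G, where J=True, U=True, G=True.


J = True, U = True, G = True
Expression: (J ↔ U) ∨ G
Step 1: J ↔ U = (True iff True) (true when values match) = True
Step 2: (True) ∨ G = True OR True = True

True


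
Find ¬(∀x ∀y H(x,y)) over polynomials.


Original: ∀x ∀y H(x,y)
Rule: ¬∀→∃, ¬∃→∀, negate predicate.
Negation: ∃x ∃y ¬H(x,y)

∃x ∃y ¬H(x,y)


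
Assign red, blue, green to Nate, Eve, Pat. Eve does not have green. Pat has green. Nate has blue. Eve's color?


From clues:
  Pat → green
  Nate → blue
By elimination, Eve gets the remaining.

red


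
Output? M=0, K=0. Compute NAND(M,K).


M AND K = 0
NOT(0) = 1

1


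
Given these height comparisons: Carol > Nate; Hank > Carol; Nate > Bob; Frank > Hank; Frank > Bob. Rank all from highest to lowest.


Constraints: Carol > Nate; Hank > Carol; Nate > Bob; Frank > Hank; Frank > Bob
Method: at each step, the next-highest is the one remaining person who never appears on the smaller side of a constraint between remaining people.
  Step 1: remaining {Hank, Nate, Bob, Carol, Frank}; on the smaller side: {Hank, Nate, Bob, Carol} → Frank is next (Frank > Hank; Frank > Bob).
  Step 2: remaining {Hank, Nate, Bob, Carol}; on the smaller side: {Nate, Bob, Carol} → Hank is next (Hank > Carol).
  Step 3: remaining {Nate, Bob, Carol}; on the smaller side: {Nate, Bob} → Carol is next (Carol > Nate).
  Step 4: remaining {Nate, Bob}; on the smaller side: {Bob} → Nate is next (Nate > Bob).
  Step 5: only Bob remains → lowest.
Final ranking (highest to lowest):

Frank > Hank > Carol > Nate > Bob


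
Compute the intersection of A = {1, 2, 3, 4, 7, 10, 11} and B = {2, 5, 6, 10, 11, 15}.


A = {1, 2, 3, 4, 7, 10, 11}
B = {2, 5, 6, 10, 11, 15}
Operation: intersection
Elements in both: 2, 10, 11

{2, 10, 11}


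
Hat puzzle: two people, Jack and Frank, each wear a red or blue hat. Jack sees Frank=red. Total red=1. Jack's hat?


Total red = 1, Frank = red
Red accounted for: 1
Remaining for Jack: 0
Jack's hat is blue.

blue


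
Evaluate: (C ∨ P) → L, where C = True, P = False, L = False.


C = True, P = False, L = False
Step 1: C ∨ P = True OR False = True
Step 2: (True) → L: false only when antecedent=True and L=False.
Result: False

False


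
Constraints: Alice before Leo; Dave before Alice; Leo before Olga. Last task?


Constraints: Alice before Leo; Dave before Alice; Leo before Olga
The last task can have nothing scheduled after it, so it must never appear on the left of a 'before'.
Tasks appearing before some other task: Alice, Dave, Leo.
The only task not in that list is Olga → it is last.

Olga


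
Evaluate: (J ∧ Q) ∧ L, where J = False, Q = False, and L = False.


J = False, Q = False, L = False
Step 1: J ∧ Q = False AND False = False
Step 2: False ∧ L = False AND False = False
AND is true only when ALL operands are true.

False
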